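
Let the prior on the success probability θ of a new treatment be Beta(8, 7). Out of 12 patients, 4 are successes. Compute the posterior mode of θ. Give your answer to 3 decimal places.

θ̂_MAP = 0.440

Prior: Beta(8, 7).
Data: 4 successes in 12 trials. The binomial likelihood contributes θ^4(1−θ)^8, so the posterior is Beta(8+4, 7+8) = Beta(12, 15).
For Beta(a, b) with a, b > 1 the mode is (a−1)/(a+b−2) = 11/25 ≈ 0.440.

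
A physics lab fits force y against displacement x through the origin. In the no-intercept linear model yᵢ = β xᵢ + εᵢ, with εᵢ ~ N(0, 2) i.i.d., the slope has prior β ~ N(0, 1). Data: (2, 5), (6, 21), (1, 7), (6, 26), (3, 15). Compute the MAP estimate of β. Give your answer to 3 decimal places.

β̂_MAP = 3.909

log p(β | y) = −Σ(yᵢ − βxᵢ)²/(2·2) − β²/(2·1) + const.
Setting the derivative to zero: Σxᵢ(yᵢ − βxᵢ)/2 − β/1 = 0, so β = Σxᵢyᵢ / (Σxᵢ² + σ²/τ²).
Σxᵢyᵢ = 2·5 + 6·21 + 1·7 + 6·26 + 3·15 = 344; Σxᵢ² = 86; σ²/τ² = 2.
β̂_MAP = 344 / (86 + 2) = 344/88 ≈ 3.909.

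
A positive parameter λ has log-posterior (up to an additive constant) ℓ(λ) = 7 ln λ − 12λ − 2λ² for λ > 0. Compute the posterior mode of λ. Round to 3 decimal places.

ℓ'(λ) = 7/λ − 12 − 4λ. Setting this to zero and multiplying by λ: 4λ² + 12λ − 7 = 0.
λ = (−12 + √(12² + 4·4·7)) / (2·4) = (−12 + √256) / 8 = (−12 + 16)/8 = 1/2.
ℓ''(λ) = −7/λ² − 4 < 0, confirming a maximum.

λ̂_MAP = 0.500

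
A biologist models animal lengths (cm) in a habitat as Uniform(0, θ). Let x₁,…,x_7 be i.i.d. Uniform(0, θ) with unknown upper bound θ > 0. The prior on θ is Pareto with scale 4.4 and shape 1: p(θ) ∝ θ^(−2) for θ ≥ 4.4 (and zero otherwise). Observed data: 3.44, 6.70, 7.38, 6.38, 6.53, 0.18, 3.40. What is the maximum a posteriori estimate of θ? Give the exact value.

θ̂_MAP = 7.38

The Uniform(0, θ) likelihood is θ^(−n) for θ ≥ max(xᵢ), zero otherwise. Here max(xᵢ) = 7.38.
Posterior ∝ θ^(−2) · θ^(−7) = θ^(−9) on θ ≥ max(4.4, 7.38) = 7.38.
This density is strictly decreasing in θ, so the posterior mode lies at the lower boundary of the support.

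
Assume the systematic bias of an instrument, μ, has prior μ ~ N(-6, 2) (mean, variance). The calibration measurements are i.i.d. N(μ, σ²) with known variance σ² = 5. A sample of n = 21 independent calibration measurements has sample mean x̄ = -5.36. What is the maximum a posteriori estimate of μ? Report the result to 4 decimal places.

n = 21, x̄ = -5.36.
For a Normal prior and Normal likelihood with known variance, the posterior is Normal; its mode equals its mean, the precision-weighted average.
Prior precision 1/σ₀² = 1/2 = 0.5; data precision n/σ² = 21/5 = 4.2.
μ̂ = (0.5·(-6) + 4.2·(-5.36)) / (0.5 + 4.2) = (-25.512)/4.7 = -6378/1175 ≈ -5.4281.

μ̂_MAP = -5.4281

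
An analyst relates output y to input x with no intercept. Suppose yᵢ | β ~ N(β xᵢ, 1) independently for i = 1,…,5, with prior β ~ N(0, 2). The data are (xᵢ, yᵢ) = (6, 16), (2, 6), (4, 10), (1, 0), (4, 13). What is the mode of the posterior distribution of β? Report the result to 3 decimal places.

log p(β | y) = −Σ(yᵢ − βxᵢ)²/(2·1) − β²/(2·2) + const.
Setting the derivative to zero: Σxᵢ(yᵢ − βxᵢ)/1 − β/2 = 0, so β = Σxᵢyᵢ / (Σxᵢ² + σ²/τ²).
Σxᵢyᵢ = 6·16 + 2·6 + 4·10 + 1·0 + 4·13 = 200; Σxᵢ² = 73; σ²/τ² = 0.5.
β̂_MAP = 200 / (73 + 0.5) = 200/73.5 ≈ 2.721.

β̂_MAP = 2.721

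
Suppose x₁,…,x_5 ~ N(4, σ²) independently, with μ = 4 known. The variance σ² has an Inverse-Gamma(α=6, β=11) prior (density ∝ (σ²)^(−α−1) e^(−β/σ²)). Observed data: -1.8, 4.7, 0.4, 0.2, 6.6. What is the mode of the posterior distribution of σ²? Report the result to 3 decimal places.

σ̂²_MAP = 4.752

Sum of squared deviations about the known mean: SS = (-1.8−4)² + (4.7−4)² + (0.4−4)² + (0.2−4)² + (6.6−4)² = 68.29.
The Normal likelihood contributes (σ²)^(−n/2) exp(−SS/(2σ²)), so the posterior is Inverse-Gamma(α + n/2, β + SS/2) = Inverse-Gamma(8.5, 45.145).
The mode of Inverse-Gamma(a, b) is b/(a+1) = 45.145/9.5 ≈ 4.752.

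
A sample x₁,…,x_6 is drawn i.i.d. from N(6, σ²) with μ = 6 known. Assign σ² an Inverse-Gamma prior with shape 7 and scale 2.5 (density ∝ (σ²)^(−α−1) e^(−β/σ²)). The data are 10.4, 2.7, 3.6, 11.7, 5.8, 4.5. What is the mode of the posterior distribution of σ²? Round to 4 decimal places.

Sum of squared deviations about the known mean: SS = (10.4−6)² + (2.7−6)² + (3.6−6)² + (11.7−6)² + (5.8−6)² + (4.5−6)² = 70.79.
The Normal likelihood contributes (σ²)^(−n/2) exp(−SS/(2σ²)), so the posterior is Inverse-Gamma(α + n/2, β + SS/2) = Inverse-Gamma(10, 37.895).
The mode of Inverse-Gamma(a, b) is b/(a+1) = 37.895/11 ≈ 3.4450.

σ̂²_MAP = 3.4450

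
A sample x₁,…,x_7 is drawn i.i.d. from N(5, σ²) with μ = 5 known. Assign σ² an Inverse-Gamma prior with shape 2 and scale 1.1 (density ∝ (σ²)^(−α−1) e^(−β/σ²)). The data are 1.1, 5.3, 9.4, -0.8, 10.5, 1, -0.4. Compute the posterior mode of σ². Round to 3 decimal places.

Sum of squared deviations about the known mean: SS = (1.1−5)² + (5.3−5)² + (9.4−5)² + (-0.8−5)² + (10.5−5)² + (1−5)² + (-0.4−5)² = 143.71.
The Normal likelihood contributes (σ²)^(−n/2) exp(−SS/(2σ²)), so the posterior is Inverse-Gamma(α + n/2, β + SS/2) = Inverse-Gamma(5.5, 72.955).
The mode of Inverse-Gamma(a, b) is b/(a+1) = 72.955/6.5 ≈ 11.224.

σ̂²_MAP = 11.224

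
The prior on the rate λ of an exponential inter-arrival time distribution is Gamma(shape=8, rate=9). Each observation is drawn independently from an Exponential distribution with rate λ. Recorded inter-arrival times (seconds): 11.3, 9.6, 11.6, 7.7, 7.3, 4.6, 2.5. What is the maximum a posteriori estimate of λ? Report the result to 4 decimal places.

λ̂_MAP = 0.2201

The Exponential(rate=λ) likelihood is ∝ λ^n e^(−λΣtᵢ). Here n = 7 and Σtᵢ = 11.3 + 9.6 + 11.6 + 7.7 + 7.3 + 4.6 + 2.5 = 54.6.
Posterior ∝ λ^7e^(−9λ) · λ^7e^(−54.6λ) = λ^14e^(−63.6λ), i.e. Gamma(15, 63.6).
Mode = (a−1)/b = 14/63.6 ≈ 0.2201.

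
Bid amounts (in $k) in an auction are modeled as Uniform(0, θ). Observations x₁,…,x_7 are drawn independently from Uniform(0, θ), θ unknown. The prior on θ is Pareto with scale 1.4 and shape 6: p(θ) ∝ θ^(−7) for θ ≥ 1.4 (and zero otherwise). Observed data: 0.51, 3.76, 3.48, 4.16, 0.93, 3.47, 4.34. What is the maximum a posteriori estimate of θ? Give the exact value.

θ̂_MAP = 4.34

The Uniform(0, θ) likelihood is θ^(−n) for θ ≥ max(xᵢ), zero otherwise. Here max(xᵢ) = 4.34.
Posterior ∝ θ^(−7) · θ^(−7) = θ^(−14) on θ ≥ max(1.4, 4.34) = 4.34.
This density is strictly decreasing in θ, so the posterior mode lies at the lower boundary of the support.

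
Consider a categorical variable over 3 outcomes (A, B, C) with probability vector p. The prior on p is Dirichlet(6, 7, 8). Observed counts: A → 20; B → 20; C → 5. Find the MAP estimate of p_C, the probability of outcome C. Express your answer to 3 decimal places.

The posterior is Dirichlet(αᵢ + nᵢ) = Dirichlet(26, 27, 13).
For a Dirichlet(a₁,…,a_K) with all aᵢ > 1, the mode has j-th component (aⱼ − 1)/(Σaᵢ − K).
Here Σaᵢ = 66 and K = 3, so p_C = (13 − 1)/(66 − 3) = 12/63 ≈ 0.190.

MAP estimate of p_C = 0.190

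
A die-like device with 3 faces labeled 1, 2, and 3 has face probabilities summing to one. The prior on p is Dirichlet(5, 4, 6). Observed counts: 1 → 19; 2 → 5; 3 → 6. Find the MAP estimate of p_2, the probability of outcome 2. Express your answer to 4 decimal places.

MAP estimate: 0.1905

The posterior is Dirichlet(αᵢ + nᵢ) = Dirichlet(24, 9, 12).
For a Dirichlet(a₁,…,a_K) with all aᵢ > 1, the mode has j-th component (aⱼ − 1)/(Σaᵢ − K).
Here Σaᵢ = 45 and K = 3, so p_2 = (9 − 1)/(45 − 3) = 8/42 ≈ 0.1905.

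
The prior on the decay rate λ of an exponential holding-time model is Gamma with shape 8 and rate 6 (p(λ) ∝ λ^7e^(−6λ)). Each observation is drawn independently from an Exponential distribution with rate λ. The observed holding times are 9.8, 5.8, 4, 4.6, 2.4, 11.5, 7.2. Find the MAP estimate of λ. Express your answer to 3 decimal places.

λ̂_MAP = 0.273

The Exponential(rate=λ) likelihood is ∝ λ^n e^(−λΣtᵢ). Here n = 7 and Σtᵢ = 9.8 + 5.8 + 4 + 4.6 + 2.4 + 11.5 + 7.2 = 45.3.
Posterior ∝ λ^7e^(−6λ) · λ^7e^(−45.3λ) = λ^14e^(−51.3λ), i.e. Gamma(15, 51.3).
Mode = (a−1)/b = 14/51.3 ≈ 0.273.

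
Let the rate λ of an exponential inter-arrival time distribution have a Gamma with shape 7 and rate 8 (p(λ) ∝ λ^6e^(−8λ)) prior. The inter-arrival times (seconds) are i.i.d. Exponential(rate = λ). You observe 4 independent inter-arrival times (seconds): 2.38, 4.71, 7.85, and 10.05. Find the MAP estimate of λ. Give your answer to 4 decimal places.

λ̂_MAP = 0.3031

The Exponential(rate=λ) likelihood is ∝ λ^n e^(−λΣtᵢ). Here n = 4 and Σtᵢ = 2.38 + 4.71 + 7.85 + 10.05 = 24.99.
Posterior ∝ λ^6e^(−8λ) · λ^4e^(−24.99λ) = λ^10e^(−32.99λ), i.e. Gamma(11, 32.99).
Mode = (a−1)/b = 10/32.99 ≈ 0.3031.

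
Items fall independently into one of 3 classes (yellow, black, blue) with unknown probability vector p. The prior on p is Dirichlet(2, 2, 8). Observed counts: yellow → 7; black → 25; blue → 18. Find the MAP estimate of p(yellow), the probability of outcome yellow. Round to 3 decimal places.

The posterior is Dirichlet(αᵢ + nᵢ) = Dirichlet(9, 27, 26).
For a Dirichlet(a₁,…,a_K) with all aᵢ > 1, the mode has j-th component (aⱼ − 1)/(Σaᵢ − K).
Here Σaᵢ = 62 and K = 3, so p(yellow) = (9 − 1)/(62 − 3) = 8/59 ≈ 0.136.

MAP estimate of p(yellow) = 0.136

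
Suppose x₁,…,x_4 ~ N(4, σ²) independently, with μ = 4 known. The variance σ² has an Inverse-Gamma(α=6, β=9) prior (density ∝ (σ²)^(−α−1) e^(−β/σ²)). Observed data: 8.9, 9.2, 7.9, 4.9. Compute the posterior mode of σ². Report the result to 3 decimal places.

Sum of squared deviations about the known mean: SS = (8.9−4)² + (9.2−4)² + (7.9−4)² + (4.9−4)² = 67.07.
The Normal likelihood contributes (σ²)^(−n/2) exp(−SS/(2σ²)), so the posterior is Inverse-Gamma(α + n/2, β + SS/2) = Inverse-Gamma(8, 42.535).
The mode of Inverse-Gamma(a, b) is b/(a+1) = 42.535/9 ≈ 4.726.

σ̂²_MAP = 4.726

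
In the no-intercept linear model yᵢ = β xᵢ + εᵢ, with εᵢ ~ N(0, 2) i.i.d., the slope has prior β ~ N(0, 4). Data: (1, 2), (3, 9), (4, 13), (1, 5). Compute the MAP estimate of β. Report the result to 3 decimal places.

log p(β | y) = −Σ(yᵢ − βxᵢ)²/(2·2) − β²/(2·4) + const.
Setting the derivative to zero: Σxᵢ(yᵢ − βxᵢ)/2 − β/4 = 0, so β = Σxᵢyᵢ / (Σxᵢ² + σ²/τ²).
Σxᵢyᵢ = 1·2 + 3·9 + 4·13 + 1·5 = 86; Σxᵢ² = 27; σ²/τ² = 0.5.
β̂_MAP = 86 / (27 + 0.5) = 86/27.5 ≈ 3.127.

β̂_MAP = 3.127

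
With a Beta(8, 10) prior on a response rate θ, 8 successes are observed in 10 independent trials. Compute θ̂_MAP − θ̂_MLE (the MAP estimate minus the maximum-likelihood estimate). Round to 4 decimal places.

MAP − MLE = -0.2231

Posterior is Beta(16, 12); MAP = (16−1)/(28−2) = 15/26 ≈ 0.57692.
MLE ignores the prior: θ̂_MLE = k/n = 8/10 ≈ 0.80000.
Difference = 15/26 − 8/10 = -29/130 ≈ -0.2231.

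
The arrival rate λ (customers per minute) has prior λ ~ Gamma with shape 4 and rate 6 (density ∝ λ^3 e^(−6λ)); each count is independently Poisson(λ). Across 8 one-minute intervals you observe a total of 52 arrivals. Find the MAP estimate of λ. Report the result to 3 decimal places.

λ̂_MAP = 3.929

Σxᵢ = 52, n = 8.
Posterior ∝ λ^3e^(−6λ) · λ^52e^(−8λ) = λ^55e^(−14λ), i.e. Gamma(shape=56, rate=14).
The mode of a Gamma(a, b) with a ≥ 1 (shape–rate) is (a−1)/b = 55/14 ≈ 3.929.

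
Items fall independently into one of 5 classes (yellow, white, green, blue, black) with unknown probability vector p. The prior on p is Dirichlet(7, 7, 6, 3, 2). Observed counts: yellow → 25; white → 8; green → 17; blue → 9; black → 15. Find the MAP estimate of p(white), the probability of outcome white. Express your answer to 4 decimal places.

The posterior is Dirichlet(αᵢ + nᵢ) = Dirichlet(32, 15, 23, 12, 17).
For a Dirichlet(a₁,…,a_K) with all aᵢ > 1, the mode has j-th component (aⱼ − 1)/(Σaᵢ − K).
Here Σaᵢ = 99 and K = 5, so p(white) = (15 − 1)/(99 − 5) = 14/94 ≈ 0.1489.

MAP estimate of p(white) = 0.1489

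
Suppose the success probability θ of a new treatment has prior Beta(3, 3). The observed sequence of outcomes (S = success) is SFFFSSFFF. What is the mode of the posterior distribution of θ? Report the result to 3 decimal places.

θ̂_MAP = 0.385

Prior: Beta(3, 3).
Data: 3 successes in 9 trials (from the sequence). The binomial likelihood contributes θ^3(1−θ)^6, so the posterior is Beta(3+3, 3+6) = Beta(6, 9).
For Beta(a, b) with a, b > 1 the mode is (a−1)/(a+b−2) = 5/13 ≈ 0.385.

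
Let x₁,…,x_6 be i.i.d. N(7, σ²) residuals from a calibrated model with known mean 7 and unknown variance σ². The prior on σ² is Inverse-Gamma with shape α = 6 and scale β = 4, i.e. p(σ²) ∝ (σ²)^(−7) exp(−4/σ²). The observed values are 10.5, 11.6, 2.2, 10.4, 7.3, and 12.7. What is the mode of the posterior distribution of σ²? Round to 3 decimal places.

σ̂²_MAP = 5.430

Sum of squared deviations about the known mean: SS = (10.5−7)² + (11.6−7)² + (2.2−7)² + (10.4−7)² + (7.3−7)² + (12.7−7)² = 100.59.
The Normal likelihood contributes (σ²)^(−n/2) exp(−SS/(2σ²)), so the posterior is Inverse-Gamma(α + n/2, β + SS/2) = Inverse-Gamma(9, 54.295).
The mode of Inverse-Gamma(a, b) is b/(a+1) = 54.295/10 ≈ 5.430.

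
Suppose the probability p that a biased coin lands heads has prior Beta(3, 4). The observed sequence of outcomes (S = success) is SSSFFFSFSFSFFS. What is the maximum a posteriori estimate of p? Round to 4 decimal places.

p̂_MAP = 0.4737

Prior: Beta(3, 4).
Data: 7 successes in 14 trials (from the sequence). The binomial likelihood contributes p^7(1−p)^7, so the posterior is Beta(3+7, 4+7) = Beta(10, 11).
For Beta(a, b) with a, b > 1 the mode is (a−1)/(a+b−2) = 9/19 ≈ 0.4737.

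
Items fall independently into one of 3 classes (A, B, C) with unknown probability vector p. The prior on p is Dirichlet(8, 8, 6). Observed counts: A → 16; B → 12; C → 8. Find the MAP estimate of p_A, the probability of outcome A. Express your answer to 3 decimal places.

The posterior is Dirichlet(αᵢ + nᵢ) = Dirichlet(24, 20, 14).
For a Dirichlet(a₁,…,a_K) with all aᵢ > 1, the mode has j-th component (aⱼ − 1)/(Σaᵢ − K).
Here Σaᵢ = 58 and K = 3, so p_A = (24 − 1)/(58 − 3) = 23/55 ≈ 0.418.

MAP estimate of p_A = 0.418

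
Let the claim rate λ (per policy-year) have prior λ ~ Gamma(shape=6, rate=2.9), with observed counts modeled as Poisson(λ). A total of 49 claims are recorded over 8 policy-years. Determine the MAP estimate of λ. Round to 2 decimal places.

Σxᵢ = 49, n = 8.
Posterior ∝ λ^5e^(−2.9λ) · λ^49e^(−8λ) = λ^54e^(−10.9λ), i.e. Gamma(shape=55, rate=10.9).
The mode of a Gamma(a, b) with a ≥ 1 (shape–rate) is (a−1)/b = 54/10.9 ≈ 4.95.

λ̂_MAP = 4.95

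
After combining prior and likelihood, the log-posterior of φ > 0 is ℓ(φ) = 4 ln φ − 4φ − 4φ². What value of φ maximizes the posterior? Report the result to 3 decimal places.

ℓ'(φ) = 4/φ − 4 − 8φ. Setting this to zero and multiplying by φ: 8φ² + 4φ − 4 = 0.
φ = (−4 + √(4² + 4·8·4)) / (2·8) = (−4 + √144) / 16 = (−4 + 12)/16 = 1/2.
ℓ''(φ) = −4/φ² − 8 < 0, confirming a maximum.

φ̂_MAP = 0.500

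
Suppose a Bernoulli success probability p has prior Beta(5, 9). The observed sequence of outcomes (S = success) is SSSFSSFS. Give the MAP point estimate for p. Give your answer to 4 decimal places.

Prior: Beta(5, 9).
Data: 6 successes in 8 trials (from the sequence). The binomial likelihood contributes p^6(1−p)^2, so the posterior is Beta(5+6, 9+2) = Beta(11, 11).
For Beta(a, b) with a, b > 1 the mode is (a−1)/(a+b−2) = 10/20 ≈ 0.5000.

p̂_MAP = 0.5000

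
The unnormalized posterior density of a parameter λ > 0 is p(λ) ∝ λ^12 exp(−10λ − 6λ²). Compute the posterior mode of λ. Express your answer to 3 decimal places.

λ̂_MAP = 0.667

ℓ'(λ) = 12/λ − 10 − 12λ. Setting this to zero and multiplying by λ: 12λ² + 10λ − 12 = 0.
λ = (−10 + √(10² + 4·12·12)) / (2·12) = (−10 + √676) / 24 = (−10 + 26)/24 = 2/3.
ℓ''(λ) = −12/λ² − 12 < 0, confirming a maximum.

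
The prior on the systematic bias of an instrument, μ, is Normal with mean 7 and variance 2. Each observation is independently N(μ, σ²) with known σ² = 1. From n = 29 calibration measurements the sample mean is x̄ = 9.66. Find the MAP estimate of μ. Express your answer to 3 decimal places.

n = 29, x̄ = 9.66.
For a Normal prior and Normal likelihood with known variance, the posterior is Normal; its mode equals its mean, the precision-weighted average.
Prior precision 1/σ₀² = 1/2 = 0.5; data precision n/σ² = 29/1 = 29.
μ̂ = (0.5·7 + 29·9.66) / (0.5 + 29) = 283.64/29.5 = 14182/1475 ≈ 9.615.

μ̂_MAP = 9.615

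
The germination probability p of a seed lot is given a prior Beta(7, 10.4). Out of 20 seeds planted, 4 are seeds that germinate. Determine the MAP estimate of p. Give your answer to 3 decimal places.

Prior: Beta(7, 10.4).
Data: 4 successes in 20 trials. The binomial likelihood contributes p^4(1−p)^16, so the posterior is Beta(7+4, 10.4+16) = Beta(11, 26.4).
For Beta(a, b) with a, b > 1 the mode is (a−1)/(a+b−2) = 10/35.4 ≈ 0.282.

p̂_MAP = 0.282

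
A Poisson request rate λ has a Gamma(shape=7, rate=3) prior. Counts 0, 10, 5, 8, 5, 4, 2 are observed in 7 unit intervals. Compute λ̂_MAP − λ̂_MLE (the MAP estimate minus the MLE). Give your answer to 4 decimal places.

Σxᵢ = 34. Posterior is Gamma(41, 10); MAP = (41−1)/10 = 40/10 ≈ 4.00000.
MLE = x̄ = 34/7 ≈ 4.85714.
Difference = 40/10 − 34/7 = -6/7 ≈ -0.8571.

MAP − MLE = -0.8571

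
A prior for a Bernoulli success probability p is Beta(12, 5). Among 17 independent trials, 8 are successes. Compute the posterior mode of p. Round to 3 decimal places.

Prior: Beta(12, 5).
Data: 8 successes in 17 trials. The binomial likelihood contributes p^8(1−p)^9, so the posterior is Beta(12+8, 5+9) = Beta(20, 14).
For Beta(a, b) with a, b > 1 the mode is (a−1)/(a+b−2) = 19/32 ≈ 0.594.

p̂_MAP = 0.594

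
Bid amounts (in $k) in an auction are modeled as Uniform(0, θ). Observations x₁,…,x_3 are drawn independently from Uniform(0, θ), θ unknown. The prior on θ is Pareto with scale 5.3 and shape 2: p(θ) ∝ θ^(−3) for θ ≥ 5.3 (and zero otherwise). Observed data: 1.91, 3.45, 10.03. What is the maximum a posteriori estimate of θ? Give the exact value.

θ̂_MAP = 10.03

The Uniform(0, θ) likelihood is θ^(−n) for θ ≥ max(xᵢ), zero otherwise. Here max(xᵢ) = 10.03.
Posterior ∝ θ^(−3) · θ^(−3) = θ^(−6) on θ ≥ max(5.3, 10.03) = 10.03.
This density is strictly decreasing in θ, so the posterior mode lies at the lower boundary of the support.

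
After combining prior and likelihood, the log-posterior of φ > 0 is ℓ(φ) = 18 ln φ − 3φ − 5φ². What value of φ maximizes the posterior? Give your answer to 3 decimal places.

ℓ'(φ) = 18/φ − 3 − 10φ. Setting this to zero and multiplying by φ: 10φ² + 3φ − 18 = 0.
φ = (−3 + √(3² + 4·10·18)) / (2·10) = (−3 + √729) / 20 = (−3 + 27)/20 = 6/5.
ℓ''(φ) = −18/φ² − 10 < 0, confirming a maximum.

φ̂_MAP = 1.200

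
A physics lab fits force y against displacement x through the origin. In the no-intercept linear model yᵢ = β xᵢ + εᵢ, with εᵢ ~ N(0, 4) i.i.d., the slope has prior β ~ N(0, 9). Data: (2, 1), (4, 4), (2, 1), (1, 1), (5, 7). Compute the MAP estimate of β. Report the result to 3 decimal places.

β̂_MAP = 1.110

log p(β | y) = −Σ(yᵢ − βxᵢ)²/(2·4) − β²/(2·9) + const.
Setting the derivative to zero: Σxᵢ(yᵢ − βxᵢ)/4 − β/9 = 0, so β = Σxᵢyᵢ / (Σxᵢ² + σ²/τ²).
Σxᵢyᵢ = 2·1 + 4·4 + 2·1 + 1·1 + 5·7 = 56; Σxᵢ² = 50; σ²/τ² = 4/9.
β̂_MAP = 56 / (50 + 4/9) = 56/(454/9) = 252/227 ≈ 1.110.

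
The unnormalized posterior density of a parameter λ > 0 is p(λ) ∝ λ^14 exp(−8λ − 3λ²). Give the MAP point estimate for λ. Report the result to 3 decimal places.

ℓ'(λ) = 14/λ − 8 − 6λ. Setting this to zero and multiplying by λ: 6λ² + 8λ − 14 = 0.
λ = (−8 + √(8² + 4·6·14)) / (2·6) = (−8 + √400) / 12 = (−8 + 20)/12 = 1.
ℓ''(λ) = −14/λ² − 6 < 0, confirming a maximum.

λ̂_MAP = 1.000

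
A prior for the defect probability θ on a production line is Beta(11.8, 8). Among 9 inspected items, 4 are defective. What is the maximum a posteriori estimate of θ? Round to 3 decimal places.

θ̂_MAP = 0.552

Prior: Beta(11.8, 8).
Data: 4 successes in 9 trials. The binomial likelihood contributes θ^4(1−θ)^5, so the posterior is Beta(11.8+4, 8+5) = Beta(15.8, 13).
For Beta(a, b) with a, b > 1 the mode is (a−1)/(a+b−2) = 14.8/26.8 ≈ 0.552.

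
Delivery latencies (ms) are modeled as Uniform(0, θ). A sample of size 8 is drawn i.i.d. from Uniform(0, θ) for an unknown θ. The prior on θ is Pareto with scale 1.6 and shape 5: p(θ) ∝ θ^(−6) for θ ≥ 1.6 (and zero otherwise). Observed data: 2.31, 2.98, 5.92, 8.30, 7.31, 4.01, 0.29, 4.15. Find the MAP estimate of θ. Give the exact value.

The Uniform(0, θ) likelihood is θ^(−n) for θ ≥ max(xᵢ), zero otherwise. Here max(xᵢ) = 8.30.
Posterior ∝ θ^(−6) · θ^(−8) = θ^(−14) on θ ≥ max(1.6, 8.30) = 8.30.
This density is strictly decreasing in θ, so the posterior mode lies at the lower boundary of the support.

θ̂_MAP = 8.30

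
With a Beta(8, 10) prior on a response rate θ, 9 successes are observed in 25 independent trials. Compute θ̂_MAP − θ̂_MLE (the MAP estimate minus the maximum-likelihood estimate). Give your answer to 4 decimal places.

MAP − MLE = 0.0302

Posterior is Beta(17, 26); MAP = (17−1)/(43−2) = 16/41 ≈ 0.39024.
MLE ignores the prior: θ̂_MLE = k/n = 9/25 ≈ 0.36000.
Difference = 16/41 − 9/25 = 31/1025 ≈ 0.0302.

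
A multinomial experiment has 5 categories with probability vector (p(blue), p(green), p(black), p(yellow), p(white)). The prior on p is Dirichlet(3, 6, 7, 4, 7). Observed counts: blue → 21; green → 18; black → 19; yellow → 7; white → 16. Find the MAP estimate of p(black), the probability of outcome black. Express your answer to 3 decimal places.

MAP estimate of p(black) = 0.243

The posterior is Dirichlet(αᵢ + nᵢ) = Dirichlet(24, 24, 26, 11, 23).
For a Dirichlet(a₁,…,a_K) with all aᵢ > 1, the mode has j-th component (aⱼ − 1)/(Σaᵢ − K).
Here Σaᵢ = 108 and K = 5, so p(black) = (26 − 1)/(108 − 5) = 25/103 ≈ 0.243.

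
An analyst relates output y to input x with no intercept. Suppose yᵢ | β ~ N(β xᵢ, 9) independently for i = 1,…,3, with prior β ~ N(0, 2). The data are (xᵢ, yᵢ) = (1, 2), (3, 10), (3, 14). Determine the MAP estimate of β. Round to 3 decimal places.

log p(β | y) = −Σ(yᵢ − βxᵢ)²/(2·9) − β²/(2·2) + const.
Setting the derivative to zero: Σxᵢ(yᵢ − βxᵢ)/9 − β/2 = 0, so β = Σxᵢyᵢ / (Σxᵢ² + σ²/τ²).
Σxᵢyᵢ = 1·2 + 3·10 + 3·14 = 74; Σxᵢ² = 19; σ²/τ² = 4.5.
β̂_MAP = 74 / (19 + 4.5) = 74/23.5 ≈ 3.149.

β̂_MAP = 3.149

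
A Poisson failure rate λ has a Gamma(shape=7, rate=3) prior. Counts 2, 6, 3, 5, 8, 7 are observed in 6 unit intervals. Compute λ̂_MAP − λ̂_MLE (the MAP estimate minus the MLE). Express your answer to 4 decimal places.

MAP − MLE = -1.0556

Σxᵢ = 31. Posterior is Gamma(38, 9); MAP = (38−1)/9 = 37/9 ≈ 4.11111.
MLE = x̄ = 31/6 ≈ 5.16667.
Difference = 37/9 − 31/6 = -19/18 ≈ -1.0556.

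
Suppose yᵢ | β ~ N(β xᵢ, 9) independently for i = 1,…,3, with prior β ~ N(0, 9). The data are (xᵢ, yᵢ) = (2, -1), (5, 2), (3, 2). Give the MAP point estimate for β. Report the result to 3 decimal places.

β̂_MAP = 0.359

log p(β | y) = −Σ(yᵢ − βxᵢ)²/(2·9) − β²/(2·9) + const.
Setting the derivative to zero: Σxᵢ(yᵢ − βxᵢ)/9 − β/9 = 0, so β = Σxᵢyᵢ / (Σxᵢ² + σ²/τ²).
Σxᵢyᵢ = 2·(-1) + 5·2 + 3·2 = 14; Σxᵢ² = 38; σ²/τ² = 1.
β̂_MAP = 14 / (38 + 1) = 14/39 ≈ 0.359.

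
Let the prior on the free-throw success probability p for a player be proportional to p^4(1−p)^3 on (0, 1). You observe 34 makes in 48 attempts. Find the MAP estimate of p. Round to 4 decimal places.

The prior density ∝ p^4(1−p)^3 is the kernel of Beta(5, 4).
Data: 34 successes in 48 trials. The binomial likelihood contributes p^34(1−p)^14, so the posterior is Beta(5+34, 4+14) = Beta(39, 18).
For Beta(a, b) with a, b > 1 the mode is (a−1)/(a+b−2) = 38/55 ≈ 0.6909.

p̂_MAP = 0.6909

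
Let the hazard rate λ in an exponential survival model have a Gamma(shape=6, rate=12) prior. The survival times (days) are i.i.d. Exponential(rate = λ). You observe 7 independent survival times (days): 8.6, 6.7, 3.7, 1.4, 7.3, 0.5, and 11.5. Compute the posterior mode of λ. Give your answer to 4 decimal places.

λ̂_MAP = 0.2321

The Exponential(rate=λ) likelihood is ∝ λ^n e^(−λΣtᵢ). Here n = 7 and Σtᵢ = 8.6 + 6.7 + 3.7 + 1.4 + 7.3 + 0.5 + 11.5 = 39.7.
Posterior ∝ λ^5e^(−12λ) · λ^7e^(−39.7λ) = λ^12e^(−51.7λ), i.e. Gamma(13, 51.7).
Mode = (a−1)/b = 12/51.7 ≈ 0.2321.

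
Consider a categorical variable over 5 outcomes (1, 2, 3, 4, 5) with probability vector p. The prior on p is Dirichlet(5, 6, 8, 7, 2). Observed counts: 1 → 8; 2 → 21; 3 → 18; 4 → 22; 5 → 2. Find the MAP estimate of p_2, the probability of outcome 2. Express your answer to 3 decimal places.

MAP estimate: 0.277

The posterior is Dirichlet(αᵢ + nᵢ) = Dirichlet(13, 27, 26, 29, 4).
For a Dirichlet(a₁,…,a_K) with all aᵢ > 1, the mode has j-th component (aⱼ − 1)/(Σaᵢ − K).
Here Σaᵢ = 99 and K = 5, so p_2 = (27 − 1)/(99 − 5) = 26/94 ≈ 0.277.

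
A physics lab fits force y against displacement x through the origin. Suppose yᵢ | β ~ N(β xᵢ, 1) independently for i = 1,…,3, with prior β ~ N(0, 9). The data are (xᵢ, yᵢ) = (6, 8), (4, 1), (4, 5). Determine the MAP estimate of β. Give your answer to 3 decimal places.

log p(β | y) = −Σ(yᵢ − βxᵢ)²/(2·1) − β²/(2·9) + const.
Setting the derivative to zero: Σxᵢ(yᵢ − βxᵢ)/1 − β/9 = 0, so β = Σxᵢyᵢ / (Σxᵢ² + σ²/τ²).
Σxᵢyᵢ = 6·8 + 4·1 + 4·5 = 72; Σxᵢ² = 68; σ²/τ² = 1/9.
β̂_MAP = 72 / (68 + 1/9) = 72/(613/9) = 648/613 ≈ 1.057.

β̂_MAP = 1.057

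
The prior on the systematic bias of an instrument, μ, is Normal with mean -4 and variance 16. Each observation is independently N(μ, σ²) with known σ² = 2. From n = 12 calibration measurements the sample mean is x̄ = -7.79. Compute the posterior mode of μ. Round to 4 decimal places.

μ̂_MAP = -7.7509

n = 12, x̄ = -7.79.
For a Normal prior and Normal likelihood with known variance, the posterior is Normal; its mode equals its mean, the precision-weighted average.
Prior precision 1/σ₀² = 1/16 = 0.0625; data precision n/σ² = 12/2 = 6.
μ̂ = (0.0625·(-4) + 6·(-7.79)) / (0.0625 + 6) = (-46.99)/6.0625 = -18796/2425 ≈ -7.7509.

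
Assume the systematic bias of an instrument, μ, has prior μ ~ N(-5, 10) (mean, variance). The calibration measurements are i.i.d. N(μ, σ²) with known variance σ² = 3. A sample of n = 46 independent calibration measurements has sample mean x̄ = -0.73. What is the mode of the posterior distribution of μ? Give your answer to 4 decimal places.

μ̂_MAP = -0.7577

n = 46, x̄ = -0.73.
For a Normal prior and Normal likelihood with known variance, the posterior is Normal; its mode equals its mean, the precision-weighted average.
Prior precision 1/σ₀² = 1/10 = 0.1; data precision n/σ² = 46/3.
μ̂ = (0.1·(-5) + (46/3)·(-0.73)) / (0.1 + 46/3) = (-877/75)/(463/30) = -1754/2315 ≈ -0.7577.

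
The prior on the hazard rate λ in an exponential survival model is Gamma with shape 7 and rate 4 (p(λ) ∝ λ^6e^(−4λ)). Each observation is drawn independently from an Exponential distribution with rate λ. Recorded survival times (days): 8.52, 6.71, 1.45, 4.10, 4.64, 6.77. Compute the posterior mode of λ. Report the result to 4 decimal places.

λ̂_MAP = 0.3316

The Exponential(rate=λ) likelihood is ∝ λ^n e^(−λΣtᵢ). Here n = 6 and Σtᵢ = 8.52 + 6.71 + 1.45 + 4.10 + 4.64 + 6.77 = 32.19.
Posterior ∝ λ^6e^(−4λ) · λ^6e^(−32.19λ) = λ^12e^(−36.19λ), i.e. Gamma(13, 36.19).
Mode = (a−1)/b = 12/36.19 ≈ 0.3316.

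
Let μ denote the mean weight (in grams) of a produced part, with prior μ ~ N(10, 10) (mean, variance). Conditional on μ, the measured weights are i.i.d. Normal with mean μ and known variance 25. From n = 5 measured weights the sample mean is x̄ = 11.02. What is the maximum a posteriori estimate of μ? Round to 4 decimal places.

μ̂_MAP = 10.6800

n = 5, x̄ = 11.02.
For a Normal prior and Normal likelihood with known variance, the posterior is Normal; its mode equals its mean, the precision-weighted average.
Prior precision 1/σ₀² = 1/10 = 0.1; data precision n/σ² = 5/25 = 0.2.
μ̂ = (0.1·10 + 0.2·11.02) / (0.1 + 0.2) = 3.204/0.3 = 10.6800.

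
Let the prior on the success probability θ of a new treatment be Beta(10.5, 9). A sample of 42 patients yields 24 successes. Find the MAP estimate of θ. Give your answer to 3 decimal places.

Prior: Beta(10.5, 9).
Data: 24 successes in 42 trials. The binomial likelihood contributes θ^24(1−θ)^18, so the posterior is Beta(10.5+24, 9+18) = Beta(34.5, 27).
For Beta(a, b) with a, b > 1 the mode is (a−1)/(a+b−2) = 33.5/59.5 ≈ 0.563.

θ̂_MAP = 0.563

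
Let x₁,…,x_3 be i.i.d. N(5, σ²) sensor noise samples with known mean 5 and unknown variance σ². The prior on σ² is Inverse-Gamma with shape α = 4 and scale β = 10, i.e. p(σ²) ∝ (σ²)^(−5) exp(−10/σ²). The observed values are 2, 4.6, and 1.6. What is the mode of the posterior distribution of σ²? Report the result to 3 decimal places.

Sum of squared deviations about the known mean: SS = (2−5)² + (4.6−5)² + (1.6−5)² = 20.72.
The Normal likelihood contributes (σ²)^(−n/2) exp(−SS/(2σ²)), so the posterior is Inverse-Gamma(α + n/2, β + SS/2) = Inverse-Gamma(5.5, 20.36).
The mode of Inverse-Gamma(a, b) is b/(a+1) = 20.36/6.5 ≈ 3.132.

σ̂²_MAP = 3.132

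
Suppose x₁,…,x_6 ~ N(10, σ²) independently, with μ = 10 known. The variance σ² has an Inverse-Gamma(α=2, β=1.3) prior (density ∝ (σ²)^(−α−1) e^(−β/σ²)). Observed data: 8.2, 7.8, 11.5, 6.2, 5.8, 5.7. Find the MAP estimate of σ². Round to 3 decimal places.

σ̂²_MAP = 5.292

Sum of squared deviations about the known mean: SS = (8.2−10)² + (7.8−10)² + (11.5−10)² + (6.2−10)² + (5.8−10)² + (5.7−10)² = 60.9.
The Normal likelihood contributes (σ²)^(−n/2) exp(−SS/(2σ²)), so the posterior is Inverse-Gamma(α + n/2, β + SS/2) = Inverse-Gamma(5, 31.75).
The mode of Inverse-Gamma(a, b) is b/(a+1) = 31.75/6 ≈ 5.292.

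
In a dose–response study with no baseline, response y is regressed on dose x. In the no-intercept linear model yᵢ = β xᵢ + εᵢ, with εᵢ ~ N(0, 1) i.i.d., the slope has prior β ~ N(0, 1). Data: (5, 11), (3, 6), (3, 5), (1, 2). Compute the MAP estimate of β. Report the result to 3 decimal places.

β̂_MAP = 2.000

log p(β | y) = −Σ(yᵢ − βxᵢ)²/(2·1) − β²/(2·1) + const.
Setting the derivative to zero: Σxᵢ(yᵢ − βxᵢ)/1 − β/1 = 0, so β = Σxᵢyᵢ / (Σxᵢ² + σ²/τ²).
Σxᵢyᵢ = 5·11 + 3·6 + 3·5 + 1·2 = 90; Σxᵢ² = 44; σ²/τ² = 1.
β̂_MAP = 90 / (44 + 1) = 90/45 ≈ 2.000.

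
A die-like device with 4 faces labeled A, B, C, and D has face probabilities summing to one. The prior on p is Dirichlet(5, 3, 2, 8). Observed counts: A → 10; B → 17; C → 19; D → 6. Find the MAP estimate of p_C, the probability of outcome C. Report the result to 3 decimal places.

MAP estimate of p_C = 0.303

The posterior is Dirichlet(αᵢ + nᵢ) = Dirichlet(15, 20, 21, 14).
For a Dirichlet(a₁,…,a_K) with all aᵢ > 1, the mode has j-th component (aⱼ − 1)/(Σaᵢ − K).
Here Σaᵢ = 70 and K = 4, so p_C = (21 − 1)/(70 − 4) = 20/66 ≈ 0.303.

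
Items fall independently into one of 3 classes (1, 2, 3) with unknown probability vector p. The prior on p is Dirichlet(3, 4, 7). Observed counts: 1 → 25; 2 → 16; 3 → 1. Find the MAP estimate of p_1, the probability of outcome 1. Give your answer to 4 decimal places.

MAP estimate: 0.5094

The posterior is Dirichlet(αᵢ + nᵢ) = Dirichlet(28, 20, 8).
For a Dirichlet(a₁,…,a_K) with all aᵢ > 1, the mode has j-th component (aⱼ − 1)/(Σaᵢ − K).
Here Σaᵢ = 56 and K = 3, so p_1 = (28 − 1)/(56 − 3) = 27/53 ≈ 0.5094.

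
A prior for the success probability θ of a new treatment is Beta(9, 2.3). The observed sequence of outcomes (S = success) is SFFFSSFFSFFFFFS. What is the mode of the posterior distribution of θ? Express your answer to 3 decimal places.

Prior: Beta(9, 2.3).
Data: 5 successes in 15 trials (from the sequence). The binomial likelihood contributes θ^5(1−θ)^10, so the posterior is Beta(9+5, 2.3+10) = Beta(14, 12.3).
For Beta(a, b) with a, b > 1 the mode is (a−1)/(a+b−2) = 13/24.3 ≈ 0.535.

θ̂_MAP = 0.535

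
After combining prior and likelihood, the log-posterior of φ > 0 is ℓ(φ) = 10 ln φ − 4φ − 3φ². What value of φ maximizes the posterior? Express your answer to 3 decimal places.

ℓ'(φ) = 10/φ − 4 − 6φ. Setting this to zero and multiplying by φ: 6φ² + 4φ − 10 = 0.
φ = (−4 + √(4² + 4·6·10)) / (2·6) = (−4 + √256) / 12 = (−4 + 16)/12 = 1.
ℓ''(φ) = −10/φ² − 6 < 0, confirming a maximum.

φ̂_MAP = 1.000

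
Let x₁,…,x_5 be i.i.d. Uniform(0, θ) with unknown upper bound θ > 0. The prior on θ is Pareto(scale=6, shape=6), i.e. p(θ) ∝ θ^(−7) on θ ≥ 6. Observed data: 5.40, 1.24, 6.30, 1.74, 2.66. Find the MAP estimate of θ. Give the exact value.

The Uniform(0, θ) likelihood is θ^(−n) for θ ≥ max(xᵢ), zero otherwise. Here max(xᵢ) = 6.30.
Posterior ∝ θ^(−7) · θ^(−5) = θ^(−12) on θ ≥ max(6, 6.30) = 6.30.
This density is strictly decreasing in θ, so the posterior mode lies at the lower boundary of the support.

θ̂_MAP = 6.30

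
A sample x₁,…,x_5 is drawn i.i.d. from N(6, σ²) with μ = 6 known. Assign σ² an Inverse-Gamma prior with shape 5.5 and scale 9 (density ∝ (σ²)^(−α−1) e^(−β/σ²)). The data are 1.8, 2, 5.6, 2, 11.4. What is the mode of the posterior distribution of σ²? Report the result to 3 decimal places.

σ̂²_MAP = 5.387

Sum of squared deviations about the known mean: SS = (1.8−6)² + (2−6)² + (5.6−6)² + (2−6)² + (11.4−6)² = 78.96.
The Normal likelihood contributes (σ²)^(−n/2) exp(−SS/(2σ²)), so the posterior is Inverse-Gamma(α + n/2, β + SS/2) = Inverse-Gamma(8, 48.48).
The mode of Inverse-Gamma(a, b) is b/(a+1) = 48.48/9 ≈ 5.387.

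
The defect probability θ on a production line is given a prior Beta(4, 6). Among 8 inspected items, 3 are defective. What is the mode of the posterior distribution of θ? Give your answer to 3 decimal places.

Prior: Beta(4, 6).
Data: 3 successes in 8 trials. The binomial likelihood contributes θ^3(1−θ)^5, so the posterior is Beta(4+3, 6+5) = Beta(7, 11).
For Beta(a, b) with a, b > 1 the mode is (a−1)/(a+b−2) = 6/16 ≈ 0.375.

θ̂_MAP = 0.375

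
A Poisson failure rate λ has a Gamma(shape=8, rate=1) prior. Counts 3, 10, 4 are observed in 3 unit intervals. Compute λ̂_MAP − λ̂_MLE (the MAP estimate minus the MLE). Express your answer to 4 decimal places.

Σxᵢ = 17. Posterior is Gamma(25, 4); MAP = (25−1)/4 = 24/4 ≈ 6.00000.
MLE = x̄ = 17/3 ≈ 5.66667.
Difference = 24/4 − 17/3 = 1/3 ≈ 0.3333.

MAP − MLE = 0.3333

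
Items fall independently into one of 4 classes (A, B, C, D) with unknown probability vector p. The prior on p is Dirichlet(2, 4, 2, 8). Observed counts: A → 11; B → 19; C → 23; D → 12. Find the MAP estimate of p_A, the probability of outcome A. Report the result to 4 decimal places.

MAP estimate of p_A = 0.1558

The posterior is Dirichlet(αᵢ + nᵢ) = Dirichlet(13, 23, 25, 20).
For a Dirichlet(a₁,…,a_K) with all aᵢ > 1, the mode has j-th component (aⱼ − 1)/(Σaᵢ − K).
Here Σaᵢ = 81 and K = 4, so p_A = (13 − 1)/(81 − 4) = 12/77 ≈ 0.1558.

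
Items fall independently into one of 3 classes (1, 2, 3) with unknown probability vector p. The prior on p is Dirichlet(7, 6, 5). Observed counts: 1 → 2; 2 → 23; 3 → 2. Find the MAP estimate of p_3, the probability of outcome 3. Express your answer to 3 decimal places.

MAP estimate: 0.143

The posterior is Dirichlet(αᵢ + nᵢ) = Dirichlet(9, 29, 7).
For a Dirichlet(a₁,…,a_K) with all aᵢ > 1, the mode has j-th component (aⱼ − 1)/(Σaᵢ − K).
Here Σaᵢ = 45 and K = 3, so p_3 = (7 − 1)/(45 − 3) = 6/42 ≈ 0.143.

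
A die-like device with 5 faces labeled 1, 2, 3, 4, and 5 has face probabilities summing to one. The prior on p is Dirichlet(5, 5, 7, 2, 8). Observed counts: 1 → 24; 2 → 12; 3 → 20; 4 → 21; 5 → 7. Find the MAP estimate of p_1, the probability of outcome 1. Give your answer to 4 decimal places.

MAP estimate: 0.2642

The posterior is Dirichlet(αᵢ + nᵢ) = Dirichlet(29, 17, 27, 23, 15).
For a Dirichlet(a₁,…,a_K) with all aᵢ > 1, the mode has j-th component (aⱼ − 1)/(Σaᵢ − K).
Here Σaᵢ = 111 and K = 5, so p_1 = (29 − 1)/(111 − 5) = 28/106 ≈ 0.2642.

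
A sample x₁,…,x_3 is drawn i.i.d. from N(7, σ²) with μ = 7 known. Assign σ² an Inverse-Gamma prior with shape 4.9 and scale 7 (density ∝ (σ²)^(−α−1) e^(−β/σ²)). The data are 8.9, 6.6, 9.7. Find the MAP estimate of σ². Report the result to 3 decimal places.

σ̂²_MAP = 1.693

Sum of squared deviations about the known mean: SS = (8.9−7)² + (6.6−7)² + (9.7−7)² = 11.06.
The Normal likelihood contributes (σ²)^(−n/2) exp(−SS/(2σ²)), so the posterior is Inverse-Gamma(α + n/2, β + SS/2) = Inverse-Gamma(6.4, 12.53).
The mode of Inverse-Gamma(a, b) is b/(a+1) = 12.53/7.4 ≈ 1.693.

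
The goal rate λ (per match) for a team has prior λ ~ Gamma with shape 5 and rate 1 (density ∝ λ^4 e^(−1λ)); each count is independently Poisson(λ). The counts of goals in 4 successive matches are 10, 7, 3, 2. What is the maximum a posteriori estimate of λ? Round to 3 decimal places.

Σxᵢ = 10+7+3+2 = 22, with n = 4.
Posterior ∝ λ^4e^(−1λ) · λ^22e^(−4λ) = λ^26e^(−5λ), i.e. Gamma(shape=27, rate=5).
The mode of a Gamma(a, b) with a ≥ 1 (shape–rate) is (a−1)/b = 26/5 ≈ 5.200.

λ̂_MAP = 5.200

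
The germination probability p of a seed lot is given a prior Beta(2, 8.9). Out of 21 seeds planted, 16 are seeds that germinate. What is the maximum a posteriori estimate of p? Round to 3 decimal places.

p̂_MAP = 0.569

Prior: Beta(2, 8.9).
Data: 16 successes in 21 trials. The binomial likelihood contributes p^16(1−p)^5, so the posterior is Beta(2+16, 8.9+5) = Beta(18, 13.9).
For Beta(a, b) with a, b > 1 the mode is (a−1)/(a+b−2) = 17/29.9 ≈ 0.569.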